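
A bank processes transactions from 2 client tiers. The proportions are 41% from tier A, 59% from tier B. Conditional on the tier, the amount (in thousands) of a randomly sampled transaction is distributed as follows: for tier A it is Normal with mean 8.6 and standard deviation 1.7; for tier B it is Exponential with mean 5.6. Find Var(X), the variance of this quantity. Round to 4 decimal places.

21.8644

Per component, A: μ=8.6, E[X²]=76.85; B: μ=5.6, E[X²]=62.72.
E[X] = 0.41·8.6 + 0.59·5.6 = 6.83.
E[X²] = 0.41·76.85 + 0.59·62.72 = 68.5133.
Var(X) = E[X²] − (E[X])² = 68.5133 − 46.6489 = 21.8644.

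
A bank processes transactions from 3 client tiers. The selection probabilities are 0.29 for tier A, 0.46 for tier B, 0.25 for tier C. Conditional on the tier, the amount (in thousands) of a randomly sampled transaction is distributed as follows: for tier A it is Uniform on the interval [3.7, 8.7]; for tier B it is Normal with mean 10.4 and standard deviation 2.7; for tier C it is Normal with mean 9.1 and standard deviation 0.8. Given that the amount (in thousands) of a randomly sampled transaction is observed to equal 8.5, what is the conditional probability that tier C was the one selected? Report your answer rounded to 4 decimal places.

0.4587

Likelihoods f(8.5 | ·): A: 0.2; B: 0.115349; C: 0.376422.
Posterior ∝ prior × likelihood. Numerator for C: 0.25·0.376422 = 0.0941054.
Normalizing constant: 0.29·0.2 + 0.46·0.115349 + 0.25·0.376422 = 0.205166.
P(C | observation) = 0.0941054 / 0.205166 = 0.458679.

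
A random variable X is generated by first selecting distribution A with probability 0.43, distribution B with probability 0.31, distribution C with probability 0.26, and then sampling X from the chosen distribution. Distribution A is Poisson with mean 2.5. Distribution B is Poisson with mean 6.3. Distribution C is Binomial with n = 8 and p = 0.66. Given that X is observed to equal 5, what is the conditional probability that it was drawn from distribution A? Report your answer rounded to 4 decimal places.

Likelihoods P(X=5 | ·): A: 0.0668009; B: 0.151868; C: 0.275641.
Posterior ∝ prior × likelihood. Numerator for A: 0.43·0.0668009 = 0.0287244.
Normalizing constant: 0.43·0.0668009 + 0.31·0.151868 + 0.26·0.275641 = 0.14747.
P(A | observation) = 0.0287244 / 0.14747 = 0.194781.

0.1948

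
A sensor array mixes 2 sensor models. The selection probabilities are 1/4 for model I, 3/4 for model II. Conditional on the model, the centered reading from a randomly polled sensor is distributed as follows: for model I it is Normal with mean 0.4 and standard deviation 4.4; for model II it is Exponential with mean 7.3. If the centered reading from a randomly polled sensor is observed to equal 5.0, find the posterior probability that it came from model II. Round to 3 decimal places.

0.798

Likelihoods f(5.0 | ·): I: 0.0524954; II: 0.0690582.
Posterior ∝ prior × likelihood. Numerator for II: 0.75·0.0690582 = 0.0517936.
Normalizing constant: 0.25·0.0524954 + 0.75·0.0690582 = 0.0649175.
P(II | observation) = 0.0517936 / 0.0649175 = 0.797838.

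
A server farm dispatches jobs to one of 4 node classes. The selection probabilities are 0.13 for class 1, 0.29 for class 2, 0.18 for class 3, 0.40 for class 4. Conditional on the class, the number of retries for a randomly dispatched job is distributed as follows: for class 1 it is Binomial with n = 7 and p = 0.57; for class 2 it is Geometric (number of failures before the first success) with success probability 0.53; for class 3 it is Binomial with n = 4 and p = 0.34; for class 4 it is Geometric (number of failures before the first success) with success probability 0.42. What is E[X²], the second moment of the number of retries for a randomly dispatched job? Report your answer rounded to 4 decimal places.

5.5784

For each component E[X²] = Var + (mean)², giving 1: 17.6358; 2: 2.45959; 3: 2.7472; 4: 5.19501.
Overall E[X²] = 0.13·17.6358 + 0.29·2.45959 + 0.18·2.7472 + 0.4·5.19501 = 5.57844.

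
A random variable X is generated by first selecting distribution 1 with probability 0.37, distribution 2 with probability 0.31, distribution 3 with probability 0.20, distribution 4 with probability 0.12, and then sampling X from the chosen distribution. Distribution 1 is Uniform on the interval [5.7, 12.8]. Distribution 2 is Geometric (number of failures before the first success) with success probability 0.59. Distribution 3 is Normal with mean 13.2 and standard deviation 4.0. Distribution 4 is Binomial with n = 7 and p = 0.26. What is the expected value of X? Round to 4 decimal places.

6.4963

Component means — 1: 9.25; 2: 0.694915; 3: 13.2; 4: 1.82.
E[X] = 0.37·9.25 + 0.31·0.694915 + 0.2·13.2 + 0.12·1.82 = 6.49632.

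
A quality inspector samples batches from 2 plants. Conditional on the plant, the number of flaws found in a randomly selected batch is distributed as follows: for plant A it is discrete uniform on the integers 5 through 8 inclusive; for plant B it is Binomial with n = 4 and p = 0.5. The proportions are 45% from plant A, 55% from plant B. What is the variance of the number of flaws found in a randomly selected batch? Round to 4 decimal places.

Per component, A: μ=6.5, E[X²]=43.5; B: μ=2, E[X²]=5.
E[X] = 0.45·6.5 + 0.55·2 = 4.025.
E[X²] = 0.45·43.5 + 0.55·5 = 22.325.
Var(X) = E[X²] − (E[X])² = 22.325 − 16.2006 = 6.12437.

6.1244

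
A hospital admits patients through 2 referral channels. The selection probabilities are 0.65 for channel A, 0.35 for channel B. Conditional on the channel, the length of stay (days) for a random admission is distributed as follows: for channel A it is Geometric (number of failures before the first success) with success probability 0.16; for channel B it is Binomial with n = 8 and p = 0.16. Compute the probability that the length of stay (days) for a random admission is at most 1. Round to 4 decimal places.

0.4103

Conditional on each channel, P(X ≤ 1): A: 0.2944; B: 0.625592.
By total probability, P(X ≤ 1) = 0.65·0.2944 + 0.35·0.625592 = 0.410317.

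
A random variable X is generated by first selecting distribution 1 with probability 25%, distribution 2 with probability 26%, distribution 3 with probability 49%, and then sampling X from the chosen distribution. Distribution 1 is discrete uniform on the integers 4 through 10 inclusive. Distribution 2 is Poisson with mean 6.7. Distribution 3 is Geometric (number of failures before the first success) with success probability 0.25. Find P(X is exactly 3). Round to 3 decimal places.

0.068

Conditional on each component, P(X = 3): 1: 0; 2: 0.0617021; 3: 0.105469.
By total probability, P(X = 3) = 0.25·0 + 0.26·0.0617021 + 0.49·0.105469 = 0.0677222.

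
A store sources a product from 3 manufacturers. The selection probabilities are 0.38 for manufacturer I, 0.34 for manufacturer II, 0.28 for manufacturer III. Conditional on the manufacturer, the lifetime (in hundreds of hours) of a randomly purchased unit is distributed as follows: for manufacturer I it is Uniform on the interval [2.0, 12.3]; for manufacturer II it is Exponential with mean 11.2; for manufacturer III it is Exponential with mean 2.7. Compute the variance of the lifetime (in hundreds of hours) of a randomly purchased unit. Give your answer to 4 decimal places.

Per component, I: μ=7.15, E[X²]=59.9633; II: μ=11.2, E[X²]=250.88; III: μ=2.7, E[X²]=14.58.
E[X] = 0.38·7.15 + 0.34·11.2 + 0.28·2.7 = 7.281.
E[X²] = 0.38·59.9633 + 0.34·250.88 + 0.28·14.58 = 112.168.
Var(X) = E[X²] − (E[X])² = 112.168 − 53.013 = 59.1547.

59.1547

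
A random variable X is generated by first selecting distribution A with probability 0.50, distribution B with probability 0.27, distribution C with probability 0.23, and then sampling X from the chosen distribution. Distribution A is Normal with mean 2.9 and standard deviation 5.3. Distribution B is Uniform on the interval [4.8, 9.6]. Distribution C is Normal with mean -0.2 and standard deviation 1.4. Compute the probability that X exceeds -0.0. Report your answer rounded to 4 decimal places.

Conditional on each component, P(X > -0.0): A: 0.707869; B: 1; C: 0.443202.
By total probability, P(X > -0.0) = 0.5·0.707869 + 0.27·1 + 0.23·0.443202 = 0.725871.

0.7259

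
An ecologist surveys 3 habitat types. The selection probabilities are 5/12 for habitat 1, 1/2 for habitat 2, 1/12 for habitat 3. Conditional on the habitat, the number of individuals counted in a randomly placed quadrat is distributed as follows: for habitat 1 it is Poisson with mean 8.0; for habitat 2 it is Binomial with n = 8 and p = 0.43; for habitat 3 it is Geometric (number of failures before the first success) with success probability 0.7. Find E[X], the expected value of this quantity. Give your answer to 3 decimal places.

5.089

Component means — 1: 8; 2: 3.44; 3: 0.428571.
E[X] = 0.416667·8 + 0.5·3.44 + 0.0833333·0.428571 = 5.08905.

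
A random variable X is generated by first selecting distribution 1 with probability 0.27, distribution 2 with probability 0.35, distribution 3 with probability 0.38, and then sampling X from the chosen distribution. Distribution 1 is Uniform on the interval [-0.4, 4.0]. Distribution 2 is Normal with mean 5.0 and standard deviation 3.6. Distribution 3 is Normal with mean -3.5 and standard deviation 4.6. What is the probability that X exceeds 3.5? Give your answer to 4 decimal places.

0.2866

Conditional on each component, P(X > 3.5): 1: 0.113636; 2: 0.661539; 3: 0.0640372.
By total probability, P(X > 3.5) = 0.27·0.113636 + 0.35·0.661539 + 0.38·0.0640372 = 0.286555.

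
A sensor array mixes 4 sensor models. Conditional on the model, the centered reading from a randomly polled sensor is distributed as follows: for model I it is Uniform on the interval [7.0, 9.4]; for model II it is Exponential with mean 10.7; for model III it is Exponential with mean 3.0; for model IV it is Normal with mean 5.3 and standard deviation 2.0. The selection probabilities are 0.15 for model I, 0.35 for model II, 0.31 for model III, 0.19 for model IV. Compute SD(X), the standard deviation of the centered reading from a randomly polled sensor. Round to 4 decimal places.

7.3622

Per component, I: μ=8.2, E[X²]=67.72; II: μ=10.7, E[X²]=228.98; III: μ=3, E[X²]=18; IV: μ=5.3, E[X²]=32.09.
E[X] = 0.15·8.2 + 0.35·10.7 + 0.31·3 + 0.19·5.3 = 6.912.
E[X²] = 0.15·67.72 + 0.35·228.98 + 0.31·18 + 0.19·32.09 = 101.978.
Var(X) = E[X²] − (E[X])² = 101.978 − 47.7757 = 54.2024.
SD(X) = √54.2024 = 7.36222.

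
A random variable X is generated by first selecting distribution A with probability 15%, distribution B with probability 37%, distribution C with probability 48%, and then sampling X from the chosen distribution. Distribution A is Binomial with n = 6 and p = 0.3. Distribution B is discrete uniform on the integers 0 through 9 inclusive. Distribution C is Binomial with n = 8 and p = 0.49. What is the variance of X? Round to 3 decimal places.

4.989

Per component, A: μ=1.8, E[X²]=4.5; B: μ=4.5, E[X²]=28.5; C: μ=3.92, E[X²]=17.3656.
E[X] = 0.15·1.8 + 0.37·4.5 + 0.48·3.92 = 3.8166.
E[X²] = 0.15·4.5 + 0.37·28.5 + 0.48·17.3656 = 19.5555.
Var(X) = E[X²] − (E[X])² = 19.5555 − 14.5664 = 4.98905.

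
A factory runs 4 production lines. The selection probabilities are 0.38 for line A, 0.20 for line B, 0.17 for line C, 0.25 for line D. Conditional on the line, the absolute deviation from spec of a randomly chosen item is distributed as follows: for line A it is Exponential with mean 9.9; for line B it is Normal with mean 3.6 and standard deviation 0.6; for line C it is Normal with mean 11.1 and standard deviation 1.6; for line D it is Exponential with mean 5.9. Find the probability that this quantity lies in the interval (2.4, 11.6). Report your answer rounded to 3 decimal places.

0.613

Conditional on each line, P(2.4 < X < 11.6): A: 0.474889; B: 0.97725; C: 0.62267; D: 0.525789.
By total probability, P(2.4 < X < 11.6) = 0.38·0.474889 + 0.2·0.97725 + 0.17·0.62267 + 0.25·0.525789 = 0.613209.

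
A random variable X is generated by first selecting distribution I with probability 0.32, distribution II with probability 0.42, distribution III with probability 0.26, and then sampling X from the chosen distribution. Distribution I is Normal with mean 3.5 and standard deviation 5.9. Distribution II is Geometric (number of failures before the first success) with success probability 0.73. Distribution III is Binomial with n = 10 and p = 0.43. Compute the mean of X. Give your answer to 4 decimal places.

2.3933

Component means — I: 3.5; II: 0.369863; III: 4.3.
E[X] = 0.32·3.5 + 0.42·0.369863 + 0.26·4.3 = 2.39334.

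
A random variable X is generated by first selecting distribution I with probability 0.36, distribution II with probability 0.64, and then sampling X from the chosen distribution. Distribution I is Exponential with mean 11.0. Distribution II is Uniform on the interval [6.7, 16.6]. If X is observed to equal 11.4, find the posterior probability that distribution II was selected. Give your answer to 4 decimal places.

Likelihoods f(11.4 | ·): I: 0.0322493; II: 0.10101.
Posterior ∝ prior × likelihood. Numerator for II: 0.64·0.10101 = 0.0646465.
Normalizing constant: 0.36·0.0322493 + 0.64·0.10101 = 0.0762562.
P(II | observation) = 0.0646465 / 0.0762562 = 0.847753.

0.8478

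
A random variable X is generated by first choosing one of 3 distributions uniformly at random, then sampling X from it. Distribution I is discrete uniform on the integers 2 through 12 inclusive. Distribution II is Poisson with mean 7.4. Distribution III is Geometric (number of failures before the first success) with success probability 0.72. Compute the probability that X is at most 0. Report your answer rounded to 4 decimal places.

0.2402

Conditional on each component, P(X ≤ 0): I: 0; II: 0.000611253; III: 0.72.
By total probability, P(X ≤ 0) = 0.333333·0 + 0.333333·0.000611253 + 0.333333·0.72 = 0.240204.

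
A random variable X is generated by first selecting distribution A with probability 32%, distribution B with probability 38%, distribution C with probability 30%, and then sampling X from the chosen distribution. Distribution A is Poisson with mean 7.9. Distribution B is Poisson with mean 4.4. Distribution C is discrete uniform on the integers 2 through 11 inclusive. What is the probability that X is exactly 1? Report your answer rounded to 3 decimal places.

0.021

Conditional on each component, P(X = 1): A: 0.00292887; B: 0.0540203; C: 0.
By total probability, P(X = 1) = 0.32·0.00292887 + 0.38·0.0540203 + 0.3·0 = 0.021465.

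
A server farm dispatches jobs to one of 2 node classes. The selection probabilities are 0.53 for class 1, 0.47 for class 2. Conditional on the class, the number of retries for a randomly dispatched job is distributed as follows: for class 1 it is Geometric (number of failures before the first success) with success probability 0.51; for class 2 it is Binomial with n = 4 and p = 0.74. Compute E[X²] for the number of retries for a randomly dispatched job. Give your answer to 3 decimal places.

For each component E[X²] = Var + (mean)², giving 1: 2.807; 2: 9.5312.
Overall E[X²] = 0.53·2.807 + 0.47·9.5312 = 5.96737.

5.967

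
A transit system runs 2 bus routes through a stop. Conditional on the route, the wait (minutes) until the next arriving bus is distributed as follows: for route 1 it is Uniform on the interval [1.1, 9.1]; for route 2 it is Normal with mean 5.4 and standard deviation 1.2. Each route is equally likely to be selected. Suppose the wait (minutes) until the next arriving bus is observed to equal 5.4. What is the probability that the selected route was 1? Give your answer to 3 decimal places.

Likelihoods f(5.4 | ·): 1: 0.125; 2: 0.332452.
Posterior ∝ prior × likelihood. Numerator for 1: 0.5·0.125 = 0.0625.
Normalizing constant: 0.5·0.125 + 0.5·0.332452 = 0.228726.
P(1 | observation) = 0.0625 / 0.228726 = 0.273253.

0.273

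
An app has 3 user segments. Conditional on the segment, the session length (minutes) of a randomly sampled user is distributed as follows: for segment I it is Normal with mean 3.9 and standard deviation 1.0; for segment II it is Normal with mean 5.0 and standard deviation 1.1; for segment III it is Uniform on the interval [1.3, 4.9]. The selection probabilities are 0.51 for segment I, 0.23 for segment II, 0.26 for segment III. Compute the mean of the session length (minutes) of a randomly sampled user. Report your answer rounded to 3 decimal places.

3.945

Component means — I: 3.9; II: 5; III: 3.1.
E[X] = 0.51·3.9 + 0.23·5 + 0.26·3.1 = 3.945.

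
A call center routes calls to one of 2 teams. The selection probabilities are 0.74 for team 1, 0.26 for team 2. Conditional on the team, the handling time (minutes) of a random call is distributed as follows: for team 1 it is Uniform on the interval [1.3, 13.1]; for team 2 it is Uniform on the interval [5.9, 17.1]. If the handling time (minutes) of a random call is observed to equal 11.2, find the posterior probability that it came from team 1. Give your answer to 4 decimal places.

0.7298

Likelihoods f(11.2 | ·): 1: 0.0847458; 2: 0.0892857.
Posterior ∝ prior × likelihood. Numerator for 1: 0.74·0.0847458 = 0.0627119.
Normalizing constant: 0.74·0.0847458 + 0.26·0.0892857 = 0.0859262.
P(1 | observation) = 0.0627119 / 0.0859262 = 0.729834.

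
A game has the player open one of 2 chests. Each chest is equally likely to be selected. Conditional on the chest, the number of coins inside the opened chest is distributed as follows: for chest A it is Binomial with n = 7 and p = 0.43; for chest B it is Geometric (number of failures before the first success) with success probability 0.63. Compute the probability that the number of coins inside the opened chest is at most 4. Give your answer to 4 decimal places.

0.9324

Conditional on each chest, P(X ≤ 4): A: 0.871757; B: 0.993066.
By total probability, P(X ≤ 4) = 0.5·0.871757 + 0.5·0.993066 = 0.932411.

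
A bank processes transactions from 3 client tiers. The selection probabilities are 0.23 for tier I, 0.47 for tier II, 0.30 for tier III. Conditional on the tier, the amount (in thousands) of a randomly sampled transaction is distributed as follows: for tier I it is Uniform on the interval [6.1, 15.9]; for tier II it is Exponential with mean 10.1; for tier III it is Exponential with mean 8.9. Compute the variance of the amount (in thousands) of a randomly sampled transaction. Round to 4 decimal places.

74.1434

Per component, I: μ=11, E[X²]=129.003; II: μ=10.1, E[X²]=204.02; III: μ=8.9, E[X²]=158.42.
E[X] = 0.23·11 + 0.47·10.1 + 0.3·8.9 = 9.947.
E[X²] = 0.23·129.003 + 0.47·204.02 + 0.3·158.42 = 173.086.
Var(X) = E[X²] − (E[X])² = 173.086 − 98.9428 = 74.1434.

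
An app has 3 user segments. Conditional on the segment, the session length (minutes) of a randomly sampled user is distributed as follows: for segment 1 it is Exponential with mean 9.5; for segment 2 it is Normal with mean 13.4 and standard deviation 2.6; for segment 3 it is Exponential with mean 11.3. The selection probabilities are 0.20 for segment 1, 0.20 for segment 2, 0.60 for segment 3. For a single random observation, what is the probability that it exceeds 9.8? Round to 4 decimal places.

0.5067

Conditional on each segment, P(X > 9.8): 1: 0.356444; 2: 0.916915; 3: 0.420102.
By total probability, P(X > 9.8) = 0.2·0.356444 + 0.2·0.916915 + 0.6·0.420102 = 0.506733.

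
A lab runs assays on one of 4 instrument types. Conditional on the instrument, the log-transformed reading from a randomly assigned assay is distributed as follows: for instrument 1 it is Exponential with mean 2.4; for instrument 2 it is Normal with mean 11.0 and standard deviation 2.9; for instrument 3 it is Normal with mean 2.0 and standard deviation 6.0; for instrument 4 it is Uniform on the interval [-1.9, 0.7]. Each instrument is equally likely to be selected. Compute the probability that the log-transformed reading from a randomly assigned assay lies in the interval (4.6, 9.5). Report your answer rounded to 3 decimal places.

Conditional on each instrument, P(4.6 < X < 9.5): 1: 0.128002; 2: 0.288833; 3: 0.226737; 4: 0.
By total probability, P(4.6 < X < 9.5) = 0.25·0.128002 + 0.25·0.288833 + 0.25·0.226737 + 0.25·0 = 0.160893.

0.161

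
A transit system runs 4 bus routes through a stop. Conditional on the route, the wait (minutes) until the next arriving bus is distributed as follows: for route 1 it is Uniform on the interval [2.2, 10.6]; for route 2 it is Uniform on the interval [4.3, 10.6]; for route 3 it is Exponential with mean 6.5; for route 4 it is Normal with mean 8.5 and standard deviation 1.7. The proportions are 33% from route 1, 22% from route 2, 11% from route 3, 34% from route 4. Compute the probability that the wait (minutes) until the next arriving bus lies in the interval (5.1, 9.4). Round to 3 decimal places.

Conditional on each route, P(5.1 < X < 9.4): 1: 0.511905; 2: 0.68254; 3: 0.220821; 4: 0.67899.
By total probability, P(5.1 < X < 9.4) = 0.33·0.511905 + 0.22·0.68254 + 0.11·0.220821 + 0.34·0.67899 = 0.574234.

0.574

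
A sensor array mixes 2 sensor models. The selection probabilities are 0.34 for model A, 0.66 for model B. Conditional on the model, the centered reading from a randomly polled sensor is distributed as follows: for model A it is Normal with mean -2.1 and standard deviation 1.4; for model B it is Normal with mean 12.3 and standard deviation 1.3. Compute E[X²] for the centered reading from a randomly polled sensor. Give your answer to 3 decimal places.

For each component E[X²] = Var + (mean)², giving A: 6.37; B: 152.98.
Overall E[X²] = 0.34·6.37 + 0.66·152.98 = 103.133.

103.133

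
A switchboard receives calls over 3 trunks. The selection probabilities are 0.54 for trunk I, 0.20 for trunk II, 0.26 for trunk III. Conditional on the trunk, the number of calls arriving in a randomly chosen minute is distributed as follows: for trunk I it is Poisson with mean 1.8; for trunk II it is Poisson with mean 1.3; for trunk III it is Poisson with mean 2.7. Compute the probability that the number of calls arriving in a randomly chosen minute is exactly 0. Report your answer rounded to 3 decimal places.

0.161

Conditional on each trunk, P(X = 0): I: 0.165299; II: 0.272532; III: 0.0672055.
By total probability, P(X = 0) = 0.54·0.165299 + 0.2·0.272532 + 0.26·0.0672055 = 0.161241.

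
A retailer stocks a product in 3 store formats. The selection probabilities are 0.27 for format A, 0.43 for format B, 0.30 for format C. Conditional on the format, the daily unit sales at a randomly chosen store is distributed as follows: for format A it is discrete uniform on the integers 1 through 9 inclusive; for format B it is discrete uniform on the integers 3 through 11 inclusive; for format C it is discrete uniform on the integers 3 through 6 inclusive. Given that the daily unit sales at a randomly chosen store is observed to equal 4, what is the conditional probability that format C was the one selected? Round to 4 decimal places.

Likelihoods P(X=4 | ·): A: 0.111111; B: 0.111111; C: 0.25.
Posterior ∝ prior × likelihood. Numerator for C: 0.3·0.25 = 0.075.
Normalizing constant: 0.27·0.111111 + 0.43·0.111111 + 0.3·0.25 = 0.152778.
P(C | observation) = 0.075 / 0.152778 = 0.490909.

0.4909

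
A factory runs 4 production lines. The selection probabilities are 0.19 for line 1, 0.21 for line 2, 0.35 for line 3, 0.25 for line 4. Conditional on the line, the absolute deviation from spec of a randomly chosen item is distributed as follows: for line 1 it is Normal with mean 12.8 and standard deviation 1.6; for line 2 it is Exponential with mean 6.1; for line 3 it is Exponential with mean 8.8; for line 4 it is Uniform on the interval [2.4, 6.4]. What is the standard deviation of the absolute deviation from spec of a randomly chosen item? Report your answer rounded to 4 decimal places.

Per component, 1: μ=12.8, E[X²]=166.4; 2: μ=6.1, E[X²]=74.42; 3: μ=8.8, E[X²]=154.88; 4: μ=4.4, E[X²]=20.6933.
E[X] = 0.19·12.8 + 0.21·6.1 + 0.35·8.8 + 0.25·4.4 = 7.893.
E[X²] = 0.19·166.4 + 0.21·74.42 + 0.35·154.88 + 0.25·20.6933 = 106.626.
Var(X) = E[X²] − (E[X])² = 106.626 − 62.2994 = 44.3261.
SD(X) = √44.3261 = 6.65778.

6.6578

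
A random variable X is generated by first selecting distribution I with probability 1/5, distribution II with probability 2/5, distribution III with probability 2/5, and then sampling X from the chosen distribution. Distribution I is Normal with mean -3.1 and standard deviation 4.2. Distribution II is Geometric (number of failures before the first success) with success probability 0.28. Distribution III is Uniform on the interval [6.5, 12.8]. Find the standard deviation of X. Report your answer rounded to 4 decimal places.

Per component, I: μ=-3.1, E[X²]=27.25; II: μ=2.57143, E[X²]=15.7959; III: μ=9.65, E[X²]=96.43.
E[X] = 0.2·-3.1 + 0.4·2.57143 + 0.4·9.65 = 4.26857.
E[X²] = 0.2·27.25 + 0.4·15.7959 + 0.4·96.43 = 50.3404.
Var(X) = E[X²] − (E[X])² = 50.3404 − 18.2207 = 32.1197.
SD(X) = √32.1197 = 5.66742.

5.6674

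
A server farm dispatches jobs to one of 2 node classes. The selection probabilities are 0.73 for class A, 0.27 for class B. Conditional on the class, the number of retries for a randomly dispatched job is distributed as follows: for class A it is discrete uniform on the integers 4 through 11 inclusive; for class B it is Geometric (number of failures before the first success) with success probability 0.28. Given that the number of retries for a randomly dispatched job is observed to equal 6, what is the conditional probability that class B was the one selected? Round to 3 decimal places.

0.103

Likelihoods P(X=6 | ·): A: 0.125; B: 0.0390079.
Posterior ∝ prior × likelihood. Numerator for B: 0.27·0.0390079 = 0.0105321.
Normalizing constant: 0.73·0.125 + 0.27·0.0390079 = 0.101782.
P(B | observation) = 0.0105321 / 0.101782 = 0.103477.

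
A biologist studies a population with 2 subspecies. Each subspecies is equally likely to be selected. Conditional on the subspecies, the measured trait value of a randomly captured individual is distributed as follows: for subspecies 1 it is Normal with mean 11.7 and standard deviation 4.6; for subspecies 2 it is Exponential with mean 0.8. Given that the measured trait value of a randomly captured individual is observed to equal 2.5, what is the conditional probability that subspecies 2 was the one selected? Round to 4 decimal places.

Likelihoods f(2.5 | ·): 1: 0.0117372; 2: 0.0549212.
Posterior ∝ prior × likelihood. Numerator for 2: 0.5·0.0549212 = 0.0274606.
Normalizing constant: 0.5·0.0117372 + 0.5·0.0549212 = 0.0333292.
P(2 | observation) = 0.0274606 / 0.0333292 = 0.82392.

0.8239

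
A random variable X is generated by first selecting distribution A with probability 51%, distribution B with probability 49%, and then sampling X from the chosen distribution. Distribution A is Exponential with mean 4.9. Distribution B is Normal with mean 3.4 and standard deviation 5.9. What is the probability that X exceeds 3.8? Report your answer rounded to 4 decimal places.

Conditional on each component, P(X > 3.8): A: 0.460469; B: 0.472974.
By total probability, P(X > 3.8) = 0.51·0.460469 + 0.49·0.472974 = 0.466596.

0.4666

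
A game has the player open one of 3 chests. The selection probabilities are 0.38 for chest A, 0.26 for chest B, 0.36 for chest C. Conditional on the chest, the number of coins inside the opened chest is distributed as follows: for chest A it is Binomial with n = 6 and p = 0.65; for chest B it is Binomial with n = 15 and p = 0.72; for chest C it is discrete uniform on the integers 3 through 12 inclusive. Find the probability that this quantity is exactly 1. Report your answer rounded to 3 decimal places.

0.008

Conditional on each chest, P(X = 1): A: 0.0204835; B: 1.96624e-07; C: 0.
By total probability, P(X = 1) = 0.38·0.0204835 + 0.26·1.96624e-07 + 0.36·0 = 0.00778379.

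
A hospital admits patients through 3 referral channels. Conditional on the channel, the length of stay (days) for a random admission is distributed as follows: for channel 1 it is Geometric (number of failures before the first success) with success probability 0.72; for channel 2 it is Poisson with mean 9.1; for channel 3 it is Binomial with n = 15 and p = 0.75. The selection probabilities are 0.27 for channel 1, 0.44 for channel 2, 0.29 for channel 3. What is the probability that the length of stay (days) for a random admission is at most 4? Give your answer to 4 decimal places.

Conditional on each channel, P(X ≤ 4): 1: 0.998279; 2: 0.0516822; 3: 0.000115336.
By total probability, P(X ≤ 4) = 0.27·0.998279 + 0.44·0.0516822 + 0.29·0.000115336 = 0.292309.

0.2923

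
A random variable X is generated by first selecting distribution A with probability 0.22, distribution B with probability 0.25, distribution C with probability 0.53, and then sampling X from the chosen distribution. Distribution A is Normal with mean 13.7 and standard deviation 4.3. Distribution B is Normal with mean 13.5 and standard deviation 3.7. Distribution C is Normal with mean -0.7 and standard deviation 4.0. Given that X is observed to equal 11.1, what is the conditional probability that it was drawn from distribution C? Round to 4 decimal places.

0.0172

Likelihoods f(11.1 | ·): A: 0.0772773; B: 0.0873665; C: 0.00128566.
Posterior ∝ prior × likelihood. Numerator for C: 0.53·0.00128566 = 0.0006814.
Normalizing constant: 0.22·0.0772773 + 0.25·0.0873665 + 0.53·0.00128566 = 0.039524.
P(C | observation) = 0.0006814 / 0.039524 = 0.0172401.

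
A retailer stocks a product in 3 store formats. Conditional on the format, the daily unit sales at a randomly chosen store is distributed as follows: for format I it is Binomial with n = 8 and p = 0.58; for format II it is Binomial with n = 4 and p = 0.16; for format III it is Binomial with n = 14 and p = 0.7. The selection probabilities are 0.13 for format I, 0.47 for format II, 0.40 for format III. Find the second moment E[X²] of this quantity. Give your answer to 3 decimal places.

43.089

For each component E[X²] = Var + (mean)², giving I: 23.4784; II: 0.9472; III: 98.98.
Overall E[X²] = 0.13·23.4784 + 0.47·0.9472 + 0.4·98.98 = 43.0894.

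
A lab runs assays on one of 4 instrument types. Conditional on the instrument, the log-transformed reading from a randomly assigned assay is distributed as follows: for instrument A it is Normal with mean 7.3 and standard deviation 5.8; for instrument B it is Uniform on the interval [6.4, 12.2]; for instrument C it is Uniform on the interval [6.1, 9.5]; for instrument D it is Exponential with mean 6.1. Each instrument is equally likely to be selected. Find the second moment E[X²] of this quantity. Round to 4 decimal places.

78.1117

For each component E[X²] = Var + (mean)², giving A: 86.93; B: 89.2933; C: 61.8033; D: 74.42.
Overall E[X²] = 0.25·86.93 + 0.25·89.2933 + 0.25·61.8033 + 0.25·74.42 = 78.1117.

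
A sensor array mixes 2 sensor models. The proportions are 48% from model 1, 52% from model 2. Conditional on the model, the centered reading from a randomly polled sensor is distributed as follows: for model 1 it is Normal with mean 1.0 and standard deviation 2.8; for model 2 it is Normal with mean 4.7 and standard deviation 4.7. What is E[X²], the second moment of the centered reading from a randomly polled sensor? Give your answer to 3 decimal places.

For each component E[X²] = Var + (mean)², giving 1: 8.84; 2: 44.18.
Overall E[X²] = 0.48·8.84 + 0.52·44.18 = 27.2168.

27.217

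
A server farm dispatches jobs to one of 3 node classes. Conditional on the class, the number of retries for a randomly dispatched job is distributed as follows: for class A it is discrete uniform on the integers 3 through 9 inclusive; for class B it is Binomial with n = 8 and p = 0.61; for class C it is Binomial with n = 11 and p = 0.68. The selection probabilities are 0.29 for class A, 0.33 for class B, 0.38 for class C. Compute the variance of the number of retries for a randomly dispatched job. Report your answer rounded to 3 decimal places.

Per component, A: μ=6, E[X²]=40; B: μ=4.88, E[X²]=25.7176; C: μ=7.48, E[X²]=58.344.
E[X] = 0.29·6 + 0.33·4.88 + 0.38·7.48 = 6.1928.
E[X²] = 0.29·40 + 0.33·25.7176 + 0.38·58.344 = 42.2575.
Var(X) = E[X²] − (E[X])² = 42.2575 − 38.3508 = 3.90676.

3.907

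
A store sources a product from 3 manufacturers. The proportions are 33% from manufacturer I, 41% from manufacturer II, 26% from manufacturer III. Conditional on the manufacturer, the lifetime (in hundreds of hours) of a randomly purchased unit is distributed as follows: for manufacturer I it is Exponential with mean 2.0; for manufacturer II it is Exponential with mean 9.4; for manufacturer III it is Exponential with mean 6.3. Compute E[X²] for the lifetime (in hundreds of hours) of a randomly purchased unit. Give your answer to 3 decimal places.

95.734

For each component E[X²] = Var + (mean)², giving I: 8; II: 176.72; III: 79.38.
Overall E[X²] = 0.33·8 + 0.41·176.72 + 0.26·79.38 = 95.734.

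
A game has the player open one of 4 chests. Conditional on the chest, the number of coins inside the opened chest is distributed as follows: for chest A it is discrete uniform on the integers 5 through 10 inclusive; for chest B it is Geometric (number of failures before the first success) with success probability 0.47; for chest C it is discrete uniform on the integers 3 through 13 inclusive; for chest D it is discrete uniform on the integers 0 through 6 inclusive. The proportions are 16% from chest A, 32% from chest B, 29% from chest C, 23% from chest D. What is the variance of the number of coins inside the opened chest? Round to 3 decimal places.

Per component, A: μ=7.5, E[X²]=59.1667; B: μ=1.12766, E[X²]=3.67089; C: μ=8, E[X²]=74; D: μ=3, E[X²]=13.
E[X] = 0.16·7.5 + 0.32·1.12766 + 0.29·8 + 0.23·3 = 4.57085.
E[X²] = 0.16·59.1667 + 0.32·3.67089 + 0.29·74 + 0.23·13 = 35.0914.
Var(X) = E[X²] − (E[X])² = 35.0914 − 20.8927 = 14.1987.

14.199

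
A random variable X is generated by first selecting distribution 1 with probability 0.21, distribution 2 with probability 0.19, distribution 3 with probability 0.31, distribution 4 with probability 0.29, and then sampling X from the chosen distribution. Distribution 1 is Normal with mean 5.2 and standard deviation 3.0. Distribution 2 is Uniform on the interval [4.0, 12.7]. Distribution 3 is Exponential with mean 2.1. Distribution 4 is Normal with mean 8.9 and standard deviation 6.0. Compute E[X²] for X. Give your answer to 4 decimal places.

58.1592

For each component E[X²] = Var + (mean)², giving 1: 36.04; 2: 76.03; 3: 8.82; 4: 115.21.
Overall E[X²] = 0.21·36.04 + 0.19·76.03 + 0.31·8.82 + 0.29·115.21 = 58.1592.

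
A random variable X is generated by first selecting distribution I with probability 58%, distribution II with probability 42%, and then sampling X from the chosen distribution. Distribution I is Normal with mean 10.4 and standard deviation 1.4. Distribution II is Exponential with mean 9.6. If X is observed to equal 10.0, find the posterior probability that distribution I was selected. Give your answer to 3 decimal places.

0.911

Likelihoods f(10.0 | ·): I: 0.273562; II: 0.0367569.
Posterior ∝ prior × likelihood. Numerator for I: 0.58·0.273562 = 0.158666.
Normalizing constant: 0.58·0.273562 + 0.42·0.0367569 = 0.174104.
P(I | observation) = 0.158666 / 0.174104 = 0.911329.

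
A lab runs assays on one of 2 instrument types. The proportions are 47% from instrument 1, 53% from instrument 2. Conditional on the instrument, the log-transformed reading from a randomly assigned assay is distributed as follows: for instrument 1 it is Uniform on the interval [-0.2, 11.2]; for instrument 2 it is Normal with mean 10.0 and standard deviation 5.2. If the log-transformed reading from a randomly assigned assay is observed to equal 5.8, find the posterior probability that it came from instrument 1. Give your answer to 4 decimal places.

Likelihoods f(5.8 | ·): 1: 0.0877193; 2: 0.0553665.
Posterior ∝ prior × likelihood. Numerator for 1: 0.47·0.0877193 = 0.0412281.
Normalizing constant: 0.47·0.0877193 + 0.53·0.0553665 = 0.0705723.
P(1 | observation) = 0.0412281 / 0.0705723 = 0.584196.

0.5842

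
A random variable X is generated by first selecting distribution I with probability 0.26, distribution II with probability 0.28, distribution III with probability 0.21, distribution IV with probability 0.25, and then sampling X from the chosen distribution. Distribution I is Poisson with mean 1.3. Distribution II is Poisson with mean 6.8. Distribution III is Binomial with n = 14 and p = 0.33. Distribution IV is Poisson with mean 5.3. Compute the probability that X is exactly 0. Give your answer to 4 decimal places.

Conditional on each component, P(X = 0): I: 0.272532; II: 0.00111378; III: 0.00367322; IV: 0.00499159.
By total probability, P(X = 0) = 0.26·0.272532 + 0.28·0.00111378 + 0.21·0.00367322 + 0.25·0.00499159 = 0.0731894.

0.0732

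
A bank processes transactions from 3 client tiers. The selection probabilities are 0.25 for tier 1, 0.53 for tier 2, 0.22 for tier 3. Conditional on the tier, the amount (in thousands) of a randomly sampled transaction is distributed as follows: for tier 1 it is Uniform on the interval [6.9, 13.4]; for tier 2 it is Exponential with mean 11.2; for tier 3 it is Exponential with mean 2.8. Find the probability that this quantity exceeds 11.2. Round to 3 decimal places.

Conditional on each tier, P(X > 11.2): 1: 0.338462; 2: 0.367879; 3: 0.0183156.
By total probability, P(X > 11.2) = 0.25·0.338462 + 0.53·0.367879 + 0.22·0.0183156 = 0.283621.

0.284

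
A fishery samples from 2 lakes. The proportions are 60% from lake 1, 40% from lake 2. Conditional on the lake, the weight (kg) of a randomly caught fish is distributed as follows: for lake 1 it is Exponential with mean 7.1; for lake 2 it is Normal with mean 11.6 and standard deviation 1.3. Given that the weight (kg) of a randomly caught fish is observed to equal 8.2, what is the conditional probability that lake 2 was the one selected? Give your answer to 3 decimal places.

0.131

Likelihoods f(8.2 | ·): 1: 0.0443774; 2: 0.0100376.
Posterior ∝ prior × likelihood. Numerator for 2: 0.4·0.0100376 = 0.00401502.
Normalizing constant: 0.6·0.0443774 + 0.4·0.0100376 = 0.0306415.
P(2 | observation) = 0.00401502 / 0.0306415 = 0.131032.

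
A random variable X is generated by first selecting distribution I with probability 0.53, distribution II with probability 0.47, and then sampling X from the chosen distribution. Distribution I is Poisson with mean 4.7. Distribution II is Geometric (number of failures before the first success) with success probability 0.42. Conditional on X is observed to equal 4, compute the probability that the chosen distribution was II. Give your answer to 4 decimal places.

Likelihoods P(X=4 | ·): I: 0.184925; II: 0.0475293.
Posterior ∝ prior × likelihood. Numerator for II: 0.47·0.0475293 = 0.0223388.
Normalizing constant: 0.53·0.184925 + 0.47·0.0475293 = 0.120349.
P(II | observation) = 0.0223388 / 0.120349 = 0.185616.

0.1856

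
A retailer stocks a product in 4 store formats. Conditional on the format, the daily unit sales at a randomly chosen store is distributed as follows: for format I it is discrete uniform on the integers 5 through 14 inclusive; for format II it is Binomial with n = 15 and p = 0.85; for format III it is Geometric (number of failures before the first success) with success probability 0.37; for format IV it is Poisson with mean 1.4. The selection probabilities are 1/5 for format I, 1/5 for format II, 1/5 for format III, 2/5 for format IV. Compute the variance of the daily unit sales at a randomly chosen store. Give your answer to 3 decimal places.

Per component, I: μ=9.5, E[X²]=98.5; II: μ=12.75, E[X²]=164.475; III: μ=1.7027, E[X²]=7.5011; IV: μ=1.4, E[X²]=3.36.
E[X] = 0.2·9.5 + 0.2·12.75 + 0.2·1.7027 + 0.4·1.4 = 5.35054.
E[X²] = 0.2·98.5 + 0.2·164.475 + 0.2·7.5011 + 0.4·3.36 = 55.4392.
Var(X) = E[X²] − (E[X])² = 55.4392 − 28.6283 = 26.8109.

26.811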